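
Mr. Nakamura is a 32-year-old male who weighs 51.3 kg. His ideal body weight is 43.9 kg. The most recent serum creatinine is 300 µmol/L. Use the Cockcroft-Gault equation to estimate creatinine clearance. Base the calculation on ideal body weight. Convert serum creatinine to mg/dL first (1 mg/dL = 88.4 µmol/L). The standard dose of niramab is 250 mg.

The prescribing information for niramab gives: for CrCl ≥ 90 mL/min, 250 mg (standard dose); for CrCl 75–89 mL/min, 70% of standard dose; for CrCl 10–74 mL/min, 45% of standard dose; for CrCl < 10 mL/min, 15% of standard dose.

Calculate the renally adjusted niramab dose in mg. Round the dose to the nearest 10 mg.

110 mg

SCr = 300 / 88.4 = 3.394 mg/dL
CrCl = (140 − 32) × 43.9 / (72 × 3.394) = 4741.2 / 244.37 ≈ 19.4 mL/min
CrCl ≈ 19 mL/min → bracket 10–74 mL/min.
45% of 250 mg = 112.5 mg → 110 mg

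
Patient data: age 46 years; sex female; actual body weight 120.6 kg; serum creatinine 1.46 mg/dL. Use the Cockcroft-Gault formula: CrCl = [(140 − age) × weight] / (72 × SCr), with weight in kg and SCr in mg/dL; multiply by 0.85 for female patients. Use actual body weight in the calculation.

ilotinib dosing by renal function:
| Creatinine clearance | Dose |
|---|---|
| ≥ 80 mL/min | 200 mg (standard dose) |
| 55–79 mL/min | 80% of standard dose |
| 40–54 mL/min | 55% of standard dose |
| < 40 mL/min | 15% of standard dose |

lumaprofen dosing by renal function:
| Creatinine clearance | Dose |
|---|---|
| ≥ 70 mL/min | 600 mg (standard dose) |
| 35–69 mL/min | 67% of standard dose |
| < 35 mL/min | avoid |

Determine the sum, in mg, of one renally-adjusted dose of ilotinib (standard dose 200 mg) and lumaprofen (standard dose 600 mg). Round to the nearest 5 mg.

CrCl = (140 − 46) × 120.6 / (72 × 1.46) × 0.85 = 11336.4 / 105.12 × 0.85 ≈ 91.7 mL/min
CrCl ≈ 92 mL/min.
ilotinib: ≥ 80 mL/min → 100% of 200 mg = 200 mg.
lumaprofen: ≥ 70 mL/min → 100% of 600 mg = 600 mg.
Total = 200 + 600 = 800 mg.

800 mg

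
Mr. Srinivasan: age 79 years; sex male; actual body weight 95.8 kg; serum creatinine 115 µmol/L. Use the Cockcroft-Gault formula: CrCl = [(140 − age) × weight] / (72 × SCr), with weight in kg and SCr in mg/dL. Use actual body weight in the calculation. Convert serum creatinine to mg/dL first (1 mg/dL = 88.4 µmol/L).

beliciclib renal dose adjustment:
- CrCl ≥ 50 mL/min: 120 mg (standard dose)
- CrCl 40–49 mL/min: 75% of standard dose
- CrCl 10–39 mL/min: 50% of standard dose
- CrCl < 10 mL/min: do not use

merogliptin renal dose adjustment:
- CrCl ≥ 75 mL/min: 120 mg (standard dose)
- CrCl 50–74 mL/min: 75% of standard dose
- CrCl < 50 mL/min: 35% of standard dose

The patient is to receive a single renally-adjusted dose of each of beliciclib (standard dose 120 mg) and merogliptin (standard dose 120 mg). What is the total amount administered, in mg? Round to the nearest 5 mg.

SCr = 115 / 88.4 = 1.301 mg/dL
CrCl = (140 − 79) × 95.8 / (72 × 1.301) = 5843.8 / 93.67 ≈ 62.4 mL/min
CrCl ≈ 62 mL/min.
beliciclib: ≥ 50 mL/min → 100% of 120 mg = 120 mg.
merogliptin: 50–74 mL/min → 75% of 120 mg = 90 mg.
Total = 120 + 90 = 210 mg.

210 mg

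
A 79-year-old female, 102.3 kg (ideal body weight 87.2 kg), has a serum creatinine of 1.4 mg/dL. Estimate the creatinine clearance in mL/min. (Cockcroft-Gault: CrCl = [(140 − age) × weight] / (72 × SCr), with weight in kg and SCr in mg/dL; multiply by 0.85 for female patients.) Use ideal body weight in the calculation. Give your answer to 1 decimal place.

44.9 mL/min

CrCl = (140 − 79) × 87.2 / (72 × 1.4) × 0.85 = 5319.2 / 100.80 × 0.85 ≈ 44.9 mL/min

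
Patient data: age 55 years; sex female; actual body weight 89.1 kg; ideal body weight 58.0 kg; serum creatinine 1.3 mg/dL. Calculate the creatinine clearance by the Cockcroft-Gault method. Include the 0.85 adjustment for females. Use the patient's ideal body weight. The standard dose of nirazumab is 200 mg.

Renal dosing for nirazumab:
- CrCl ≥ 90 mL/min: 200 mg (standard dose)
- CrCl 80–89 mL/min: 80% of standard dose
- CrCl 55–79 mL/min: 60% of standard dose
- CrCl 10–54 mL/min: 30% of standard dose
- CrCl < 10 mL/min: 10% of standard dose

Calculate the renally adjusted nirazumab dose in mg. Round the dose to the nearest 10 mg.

60 mg

CrCl = (140 − 55) × 58 / (72 × 1.3) × 0.85 = 4930.0 / 93.60 × 0.85 ≈ 44.8 mL/min
CrCl ≈ 45 mL/min → bracket 10–54 mL/min.
30% of 200 mg = 60 mg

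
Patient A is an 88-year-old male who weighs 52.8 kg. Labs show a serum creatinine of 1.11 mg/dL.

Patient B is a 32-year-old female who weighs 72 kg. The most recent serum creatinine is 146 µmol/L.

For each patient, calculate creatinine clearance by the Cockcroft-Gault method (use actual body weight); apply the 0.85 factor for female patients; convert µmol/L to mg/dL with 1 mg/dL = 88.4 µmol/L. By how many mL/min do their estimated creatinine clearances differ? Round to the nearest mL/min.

Patient A: CrCl = (140 − 88) × 52.8 / (72 × 1.11) = 2745.6 / 79.92 ≈ 34.4 mL/min
Patient B: SCr = 146 / 88.4 = 1.652 mg/dL
Patient B: CrCl = (140 − 32) × 72 / (72 × 1.652) × 0.85 = 7776.0 / 118.94 × 0.85 ≈ 55.6 mL/min
|34.4 − 55.6| = 21.2 mL/min

21 mL/min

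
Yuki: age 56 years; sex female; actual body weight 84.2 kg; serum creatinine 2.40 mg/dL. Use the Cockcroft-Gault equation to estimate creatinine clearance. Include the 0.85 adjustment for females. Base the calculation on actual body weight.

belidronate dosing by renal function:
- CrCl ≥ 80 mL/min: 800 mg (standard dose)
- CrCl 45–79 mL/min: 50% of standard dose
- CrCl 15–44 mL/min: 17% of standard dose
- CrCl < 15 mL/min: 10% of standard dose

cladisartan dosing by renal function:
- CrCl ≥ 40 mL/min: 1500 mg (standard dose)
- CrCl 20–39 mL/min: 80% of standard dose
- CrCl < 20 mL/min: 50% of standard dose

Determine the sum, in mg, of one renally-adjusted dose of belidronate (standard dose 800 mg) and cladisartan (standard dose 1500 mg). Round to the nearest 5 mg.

CrCl = (140 − 56) × 84.2 / (72 × 2.4) × 0.85 = 7072.8 / 172.80 × 0.85 ≈ 34.8 mL/min
CrCl ≈ 35 mL/min.
belidronate: 15–44 mL/min → 17% of 800 mg = 136 mg.
cladisartan: 20–39 mL/min → 80% of 1500 mg = 1200 mg.
Total = 136 + 1200 = 1336 mg.

1335 mg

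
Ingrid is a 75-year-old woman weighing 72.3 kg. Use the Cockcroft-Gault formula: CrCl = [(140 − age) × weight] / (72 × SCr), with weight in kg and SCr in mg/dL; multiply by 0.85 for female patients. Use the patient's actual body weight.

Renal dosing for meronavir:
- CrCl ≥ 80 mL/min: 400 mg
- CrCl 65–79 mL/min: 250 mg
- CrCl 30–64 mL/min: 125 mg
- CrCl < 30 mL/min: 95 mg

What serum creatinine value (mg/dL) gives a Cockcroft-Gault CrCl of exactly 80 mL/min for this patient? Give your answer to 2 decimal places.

0.69 mg/dL

Standard dose requires CrCl ≥ 80 mL/min.
Set (140 − 75) × 72.3 × 0.85 / (72 × SCr) = 80
SCr = (140 − 75) × 72.3 × 0.85 / (72 × 80) = 0.694 mg/dL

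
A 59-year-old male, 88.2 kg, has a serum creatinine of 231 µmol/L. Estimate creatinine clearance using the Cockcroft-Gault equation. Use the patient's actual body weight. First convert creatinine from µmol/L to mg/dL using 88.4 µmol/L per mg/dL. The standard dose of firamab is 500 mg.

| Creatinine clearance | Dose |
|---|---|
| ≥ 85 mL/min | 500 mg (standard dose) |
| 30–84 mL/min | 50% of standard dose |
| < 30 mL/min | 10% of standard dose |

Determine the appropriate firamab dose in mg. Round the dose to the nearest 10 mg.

250 mg

SCr = 231 / 88.4 = 2.613 mg/dL
CrCl = (140 − 59) × 88.2 / (72 × 2.613) = 7144.2 / 188.14 ≈ 38.0 mL/min
CrCl ≈ 38 mL/min → bracket 30–84 mL/min.
50% of 500 mg = 250 mg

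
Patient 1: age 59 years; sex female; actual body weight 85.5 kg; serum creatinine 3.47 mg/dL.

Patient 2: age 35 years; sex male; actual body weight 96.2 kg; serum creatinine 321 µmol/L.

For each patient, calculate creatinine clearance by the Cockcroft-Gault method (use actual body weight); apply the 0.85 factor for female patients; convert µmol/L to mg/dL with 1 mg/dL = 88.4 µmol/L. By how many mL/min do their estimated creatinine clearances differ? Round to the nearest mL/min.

15 mL/min

Patient 1: CrCl = (140 − 59) × 85.5 / (72 × 3.47) × 0.85 = 6925.5 / 249.84 × 0.85 ≈ 23.6 mL/min
Patient 2: SCr = 321 / 88.4 = 3.631 mg/dL
Patient 2: CrCl = (140 − 35) × 96.2 / (72 × 3.631) = 10101.0 / 261.43 ≈ 38.6 mL/min
|23.6 − 38.6| = 15.0 mL/min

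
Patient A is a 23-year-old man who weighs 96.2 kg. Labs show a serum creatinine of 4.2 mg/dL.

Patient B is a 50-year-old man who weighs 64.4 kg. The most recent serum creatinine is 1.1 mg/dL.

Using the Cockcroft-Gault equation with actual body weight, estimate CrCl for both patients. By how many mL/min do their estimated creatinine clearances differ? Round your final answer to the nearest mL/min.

36 mL/min

Patient A: CrCl = (140 − 23) × 96.2 / (72 × 4.2) = 11255.4 / 302.40 ≈ 37.2 mL/min
Patient B: CrCl = (140 − 50) × 64.4 / (72 × 1.1) = 5796.0 / 79.20 ≈ 73.2 mL/min
|37.2 − 73.2| = 36.0 mL/min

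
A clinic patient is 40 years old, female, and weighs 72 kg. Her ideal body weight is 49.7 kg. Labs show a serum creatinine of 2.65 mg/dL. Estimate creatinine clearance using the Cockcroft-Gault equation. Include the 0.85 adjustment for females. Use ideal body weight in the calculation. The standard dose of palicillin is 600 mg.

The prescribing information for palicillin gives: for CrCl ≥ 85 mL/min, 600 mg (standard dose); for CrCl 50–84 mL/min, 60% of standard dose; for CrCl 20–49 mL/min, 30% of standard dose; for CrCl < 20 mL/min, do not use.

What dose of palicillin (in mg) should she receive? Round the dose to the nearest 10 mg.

180 mg

CrCl = (140 − 40) × 49.7 / (72 × 2.65) × 0.85 = 4970.0 / 190.80 × 0.85 ≈ 22.1 mL/min
CrCl ≈ 22 mL/min → bracket 20–49 mL/min.
30% of 600 mg = 180 mg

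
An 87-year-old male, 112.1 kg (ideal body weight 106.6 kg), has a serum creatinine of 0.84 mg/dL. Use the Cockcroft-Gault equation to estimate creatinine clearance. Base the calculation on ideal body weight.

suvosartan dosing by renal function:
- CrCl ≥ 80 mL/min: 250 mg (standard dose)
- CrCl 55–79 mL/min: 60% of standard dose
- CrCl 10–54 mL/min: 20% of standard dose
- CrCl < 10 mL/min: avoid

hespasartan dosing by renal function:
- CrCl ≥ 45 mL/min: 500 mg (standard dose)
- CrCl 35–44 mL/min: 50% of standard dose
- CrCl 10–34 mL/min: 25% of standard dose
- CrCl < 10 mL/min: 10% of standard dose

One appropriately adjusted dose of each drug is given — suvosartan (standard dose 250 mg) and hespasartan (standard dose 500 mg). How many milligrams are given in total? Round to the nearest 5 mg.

750 mg

CrCl = (140 − 87) × 106.6 / (72 × 0.84) = 5649.8 / 60.48 ≈ 93.4 mL/min
CrCl ≈ 93 mL/min.
suvosartan: ≥ 80 mL/min → 100% of 250 mg = 250 mg.
hespasartan: ≥ 45 mL/min → 100% of 500 mg = 500 mg.
Total = 250 + 500 = 750 mg.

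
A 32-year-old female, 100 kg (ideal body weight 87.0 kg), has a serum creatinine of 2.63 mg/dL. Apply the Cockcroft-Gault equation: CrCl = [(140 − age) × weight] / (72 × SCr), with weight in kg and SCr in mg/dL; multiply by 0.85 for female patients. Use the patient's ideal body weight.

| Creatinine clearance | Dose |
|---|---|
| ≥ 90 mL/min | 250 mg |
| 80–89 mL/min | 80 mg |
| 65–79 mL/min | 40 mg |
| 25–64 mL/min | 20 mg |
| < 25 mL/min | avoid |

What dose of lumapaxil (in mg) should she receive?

20 mg

CrCl = (140 − 32) × 87 / (72 × 2.63) × 0.85 = 9396.0 / 189.36 × 0.85 ≈ 42.2 mL/min
CrCl ≈ 42 mL/min → bracket 25–64 mL/min.
Dose for this bracket: 20 mg.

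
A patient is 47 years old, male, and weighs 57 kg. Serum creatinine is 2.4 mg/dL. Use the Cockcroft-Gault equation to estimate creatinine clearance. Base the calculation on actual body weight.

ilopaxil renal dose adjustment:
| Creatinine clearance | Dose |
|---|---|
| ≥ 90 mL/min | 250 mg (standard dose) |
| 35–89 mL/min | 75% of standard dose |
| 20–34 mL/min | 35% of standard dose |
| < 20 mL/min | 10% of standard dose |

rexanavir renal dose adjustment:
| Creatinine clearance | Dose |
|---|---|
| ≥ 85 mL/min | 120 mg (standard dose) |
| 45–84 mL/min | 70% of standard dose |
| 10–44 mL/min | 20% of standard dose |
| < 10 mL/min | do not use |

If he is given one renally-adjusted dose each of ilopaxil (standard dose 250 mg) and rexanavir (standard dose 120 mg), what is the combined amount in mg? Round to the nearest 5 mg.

CrCl = (140 − 47) × 57 / (72 × 2.4) = 5301.0 / 172.80 ≈ 30.7 mL/min
CrCl ≈ 31 mL/min.
ilopaxil: 20–34 mL/min → 35% of 250 mg = 87.5 mg.
rexanavir: 10–44 mL/min → 20% of 120 mg = 24 mg.
Total = 87.5 + 24 = 111.5 mg.

110 mg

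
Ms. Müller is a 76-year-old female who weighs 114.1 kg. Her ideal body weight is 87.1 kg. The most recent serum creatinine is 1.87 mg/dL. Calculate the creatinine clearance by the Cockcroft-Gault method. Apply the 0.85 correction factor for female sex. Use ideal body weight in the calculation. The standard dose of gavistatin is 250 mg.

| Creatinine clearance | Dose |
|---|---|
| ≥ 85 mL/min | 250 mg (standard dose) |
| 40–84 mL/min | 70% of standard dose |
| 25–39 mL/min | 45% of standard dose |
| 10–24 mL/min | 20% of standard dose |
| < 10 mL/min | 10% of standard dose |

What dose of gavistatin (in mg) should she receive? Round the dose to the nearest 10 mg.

110 mg

CrCl = (140 − 76) × 87.1 / (72 × 1.87) × 0.85 = 5574.4 / 134.64 × 0.85 ≈ 35.2 mL/min
CrCl ≈ 35 mL/min → bracket 25–39 mL/min.
45% of 250 mg = 112.5 mg → 110 mg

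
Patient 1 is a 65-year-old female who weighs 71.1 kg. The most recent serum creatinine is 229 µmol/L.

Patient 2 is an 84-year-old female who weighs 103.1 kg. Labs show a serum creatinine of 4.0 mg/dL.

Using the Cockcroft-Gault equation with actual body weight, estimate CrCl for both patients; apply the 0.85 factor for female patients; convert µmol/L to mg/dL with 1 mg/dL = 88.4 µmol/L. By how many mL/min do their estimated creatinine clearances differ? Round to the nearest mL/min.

7 mL/min

Patient 1: SCr = 229 / 88.4 = 2.59 mg/dL
Patient 1: CrCl = (140 − 65) × 71.1 / (72 × 2.59) × 0.85 = 5332.5 / 186.48 × 0.85 ≈ 24.3 mL/min
Patient 2: CrCl = (140 − 84) × 103.1 / (72 × 4) × 0.85 = 5773.6 / 288.00 × 0.85 ≈ 17.0 mL/min
|24.3 − 17.0| = 7.3 mL/min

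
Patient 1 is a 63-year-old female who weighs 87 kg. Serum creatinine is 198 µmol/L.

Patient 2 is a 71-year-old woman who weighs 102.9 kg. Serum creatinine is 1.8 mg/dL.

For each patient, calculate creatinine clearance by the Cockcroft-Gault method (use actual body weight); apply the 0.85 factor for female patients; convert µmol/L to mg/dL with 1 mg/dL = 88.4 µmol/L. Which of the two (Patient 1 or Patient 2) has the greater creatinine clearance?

Patient 1: SCr = 198 / 88.4 = 2.24 mg/dL
Patient 1: CrCl = (140 − 63) × 87 / (72 × 2.24) × 0.85 = 6699.0 / 161.28 × 0.85 ≈ 35.3 mL/min
Patient 2: CrCl = (140 − 71) × 102.9 / (72 × 1.8) × 0.85 = 7100.1 / 129.60 × 0.85 ≈ 46.6 mL/min
35.3 vs 46.6 mL/min → Patient 2 is higher.

Patient 2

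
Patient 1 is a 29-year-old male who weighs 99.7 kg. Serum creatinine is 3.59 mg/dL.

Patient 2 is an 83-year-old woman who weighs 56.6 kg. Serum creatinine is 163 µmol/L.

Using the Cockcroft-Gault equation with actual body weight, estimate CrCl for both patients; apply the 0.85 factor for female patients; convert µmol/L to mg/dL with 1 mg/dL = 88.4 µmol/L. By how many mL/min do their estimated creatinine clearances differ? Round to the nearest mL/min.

Patient 1: CrCl = (140 − 29) × 99.7 / (72 × 3.59) = 11066.7 / 258.48 ≈ 42.8 mL/min
Patient 2: SCr = 163 / 88.4 = 1.844 mg/dL
Patient 2: CrCl = (140 − 83) × 56.6 / (72 × 1.844) × 0.85 = 3226.2 / 132.77 × 0.85 ≈ 20.7 mL/min
|42.8 − 20.7| = 22.1 mL/min

22 mL/min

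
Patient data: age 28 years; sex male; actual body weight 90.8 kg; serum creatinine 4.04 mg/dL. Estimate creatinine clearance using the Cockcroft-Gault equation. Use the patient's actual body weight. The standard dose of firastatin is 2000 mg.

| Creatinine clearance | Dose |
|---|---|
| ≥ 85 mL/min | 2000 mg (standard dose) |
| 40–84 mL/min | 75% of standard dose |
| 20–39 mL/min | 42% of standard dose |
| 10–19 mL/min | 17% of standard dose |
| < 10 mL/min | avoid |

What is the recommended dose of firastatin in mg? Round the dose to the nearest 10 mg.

CrCl = (140 − 28) × 90.8 / (72 × 4.04) = 10169.6 / 290.88 ≈ 35.0 mL/min
CrCl ≈ 35 mL/min → bracket 20–39 mL/min.
42% of 2000 mg = 840 mg

840 mg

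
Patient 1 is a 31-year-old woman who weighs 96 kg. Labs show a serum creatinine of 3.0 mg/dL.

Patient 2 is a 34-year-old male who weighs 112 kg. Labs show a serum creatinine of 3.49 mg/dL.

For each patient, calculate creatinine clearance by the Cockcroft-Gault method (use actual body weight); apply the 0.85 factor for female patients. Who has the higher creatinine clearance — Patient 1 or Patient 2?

Patient 1: CrCl = (140 − 31) × 96 / (72 × 3) × 0.85 = 10464.0 / 216.00 × 0.85 ≈ 41.2 mL/min
Patient 2: CrCl = (140 − 34) × 112 / (72 × 3.49) = 11872.0 / 251.28 ≈ 47.2 mL/min
41.2 vs 47.2 mL/min → Patient 2 is higher.

Patient 2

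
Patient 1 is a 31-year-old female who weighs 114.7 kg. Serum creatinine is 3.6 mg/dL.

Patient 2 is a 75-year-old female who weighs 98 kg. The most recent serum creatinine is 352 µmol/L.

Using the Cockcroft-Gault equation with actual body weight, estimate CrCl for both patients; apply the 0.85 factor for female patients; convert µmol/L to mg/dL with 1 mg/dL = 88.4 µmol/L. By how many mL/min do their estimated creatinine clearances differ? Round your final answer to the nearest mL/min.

Patient 1: CrCl = (140 − 31) × 114.7 / (72 × 3.6) × 0.85 = 12502.3 / 259.20 × 0.85 ≈ 41.0 mL/min
Patient 2: SCr = 352 / 88.4 = 3.982 mg/dL
Patient 2: CrCl = (140 − 75) × 98 / (72 × 3.982) × 0.85 = 6370.0 / 286.70 × 0.85 ≈ 18.9 mL/min
|41.0 − 18.9| = 22.1 mL/min

22 mL/min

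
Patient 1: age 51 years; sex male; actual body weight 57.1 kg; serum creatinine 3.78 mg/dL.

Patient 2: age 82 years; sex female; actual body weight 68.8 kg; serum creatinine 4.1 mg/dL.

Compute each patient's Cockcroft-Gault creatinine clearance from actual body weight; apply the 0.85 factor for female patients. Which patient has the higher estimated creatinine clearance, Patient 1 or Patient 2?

Patient 1: CrCl = (140 − 51) × 57.1 / (72 × 3.78) = 5081.9 / 272.16 ≈ 18.7 mL/min
Patient 2: CrCl = (140 − 82) × 68.8 / (72 × 4.1) × 0.85 = 3990.4 / 295.20 × 0.85 ≈ 11.5 mL/min
18.7 vs 11.5 mL/min → Patient 1 is higher.

Patient 1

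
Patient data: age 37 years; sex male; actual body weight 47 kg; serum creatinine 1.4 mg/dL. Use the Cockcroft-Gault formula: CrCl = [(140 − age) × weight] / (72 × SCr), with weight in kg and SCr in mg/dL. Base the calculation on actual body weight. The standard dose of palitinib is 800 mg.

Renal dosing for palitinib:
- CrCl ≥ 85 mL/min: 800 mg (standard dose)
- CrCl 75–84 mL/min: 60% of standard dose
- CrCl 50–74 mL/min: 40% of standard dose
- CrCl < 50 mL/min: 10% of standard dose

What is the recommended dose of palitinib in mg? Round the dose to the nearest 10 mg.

CrCl = (140 − 37) × 47 / (72 × 1.4) = 4841.0 / 100.80 ≈ 48.0 mL/min
CrCl ≈ 48 mL/min → bracket < 50 mL/min.
10% of 800 mg = 80 mg

80 mg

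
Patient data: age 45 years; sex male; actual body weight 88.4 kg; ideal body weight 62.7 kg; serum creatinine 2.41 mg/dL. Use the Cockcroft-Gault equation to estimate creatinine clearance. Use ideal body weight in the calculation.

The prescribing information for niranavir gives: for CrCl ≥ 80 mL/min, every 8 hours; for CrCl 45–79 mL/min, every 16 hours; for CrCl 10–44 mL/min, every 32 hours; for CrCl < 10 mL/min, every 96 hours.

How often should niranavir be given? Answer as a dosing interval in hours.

CrCl = (140 − 45) × 62.7 / (72 × 2.41) = 5956.5 / 173.52 ≈ 34.3 mL/min
CrCl ≈ 34 mL/min → bracket 10–44 mL/min → every 32 hours.

every 32 hours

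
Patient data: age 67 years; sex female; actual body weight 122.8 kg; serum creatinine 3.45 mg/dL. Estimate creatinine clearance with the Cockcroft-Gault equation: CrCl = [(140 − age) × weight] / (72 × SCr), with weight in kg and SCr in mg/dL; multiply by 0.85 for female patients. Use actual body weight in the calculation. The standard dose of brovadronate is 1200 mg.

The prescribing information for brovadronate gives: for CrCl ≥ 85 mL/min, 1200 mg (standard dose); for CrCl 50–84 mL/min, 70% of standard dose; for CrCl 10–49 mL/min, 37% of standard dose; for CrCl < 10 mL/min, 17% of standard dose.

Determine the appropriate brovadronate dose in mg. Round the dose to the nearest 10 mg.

440 mg

CrCl = (140 − 67) × 122.8 / (72 × 3.45) × 0.85 = 8964.4 / 248.40 × 0.85 ≈ 30.7 mL/min
CrCl ≈ 31 mL/min → bracket 10–49 mL/min.
37% of 1200 mg = 444 mg → 440 mg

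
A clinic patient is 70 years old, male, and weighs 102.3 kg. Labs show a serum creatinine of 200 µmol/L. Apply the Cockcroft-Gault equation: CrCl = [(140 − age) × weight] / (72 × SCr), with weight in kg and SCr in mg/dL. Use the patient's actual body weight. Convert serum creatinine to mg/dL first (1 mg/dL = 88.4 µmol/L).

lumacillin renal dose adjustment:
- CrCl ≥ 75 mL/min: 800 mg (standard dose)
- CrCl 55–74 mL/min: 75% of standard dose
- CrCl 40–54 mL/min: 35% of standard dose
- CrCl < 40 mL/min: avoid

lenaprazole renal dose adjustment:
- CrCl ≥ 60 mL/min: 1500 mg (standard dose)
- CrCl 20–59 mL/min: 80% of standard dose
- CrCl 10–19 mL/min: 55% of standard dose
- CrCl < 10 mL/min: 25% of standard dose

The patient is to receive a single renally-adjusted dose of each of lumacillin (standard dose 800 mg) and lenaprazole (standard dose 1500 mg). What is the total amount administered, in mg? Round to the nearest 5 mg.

1480 mg

SCr = 200 / 88.4 = 2.262 mg/dL
CrCl = (140 − 70) × 102.3 / (72 × 2.262) = 7161.0 / 162.86 ≈ 44.0 mL/min
CrCl ≈ 44 mL/min.
lumacillin: 40–54 mL/min → 35% of 800 mg = 280 mg.
lenaprazole: 20–59 mL/min → 80% of 1500 mg = 1200 mg.
Total = 280 + 1200 = 1480 mg.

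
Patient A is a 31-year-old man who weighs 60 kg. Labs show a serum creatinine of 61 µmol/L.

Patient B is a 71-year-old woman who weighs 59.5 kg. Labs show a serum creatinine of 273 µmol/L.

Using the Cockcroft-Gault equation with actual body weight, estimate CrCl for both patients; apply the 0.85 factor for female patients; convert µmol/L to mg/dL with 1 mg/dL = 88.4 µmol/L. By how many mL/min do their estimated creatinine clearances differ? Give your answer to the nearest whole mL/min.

116 mL/min

Patient A: SCr = 61 / 88.4 = 0.69 mg/dL
Patient A: CrCl = (140 − 31) × 60 / (72 × 0.69) = 6540.0 / 49.68 ≈ 131.6 mL/min
Patient B: SCr = 273 / 88.4 = 3.088 mg/dL
Patient B: CrCl = (140 − 71) × 59.5 / (72 × 3.088) × 0.85 = 4105.5 / 222.34 × 0.85 ≈ 15.7 mL/min
|131.6 − 15.7| = 115.9 mL/min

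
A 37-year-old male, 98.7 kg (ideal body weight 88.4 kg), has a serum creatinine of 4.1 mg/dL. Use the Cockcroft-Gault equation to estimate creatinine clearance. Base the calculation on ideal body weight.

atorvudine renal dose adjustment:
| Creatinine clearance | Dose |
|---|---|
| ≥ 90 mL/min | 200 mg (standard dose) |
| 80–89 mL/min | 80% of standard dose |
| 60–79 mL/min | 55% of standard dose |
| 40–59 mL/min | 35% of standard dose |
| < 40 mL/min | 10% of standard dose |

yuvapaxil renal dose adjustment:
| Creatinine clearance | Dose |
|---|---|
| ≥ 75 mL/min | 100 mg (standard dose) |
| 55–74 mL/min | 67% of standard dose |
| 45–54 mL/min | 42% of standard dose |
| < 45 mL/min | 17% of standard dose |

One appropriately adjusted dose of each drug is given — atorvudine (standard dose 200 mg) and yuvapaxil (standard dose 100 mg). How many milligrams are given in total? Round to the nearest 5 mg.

CrCl = (140 − 37) × 88.4 / (72 × 4.1) = 9105.2 / 295.20 ≈ 30.8 mL/min
CrCl ≈ 31 mL/min.
atorvudine: < 40 mL/min → 10% of 200 mg = 20 mg.
yuvapaxil: < 45 mL/min → 17% of 100 mg = 17 mg.
Total = 20 + 17 = 37 mg.

35 mg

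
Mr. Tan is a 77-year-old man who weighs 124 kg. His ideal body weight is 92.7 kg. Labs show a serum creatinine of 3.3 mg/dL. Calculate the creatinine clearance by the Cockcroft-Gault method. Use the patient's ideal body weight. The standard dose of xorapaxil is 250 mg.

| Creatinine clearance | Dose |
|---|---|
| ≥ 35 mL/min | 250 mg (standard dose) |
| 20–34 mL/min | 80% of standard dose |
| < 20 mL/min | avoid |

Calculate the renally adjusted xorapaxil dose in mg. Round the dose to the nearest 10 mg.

200 mg

CrCl = (140 − 77) × 92.7 / (72 × 3.3) = 5840.1 / 237.60 ≈ 24.6 mL/min
CrCl ≈ 25 mL/min → bracket 20–34 mL/min.
80% of 250 mg = 200 mg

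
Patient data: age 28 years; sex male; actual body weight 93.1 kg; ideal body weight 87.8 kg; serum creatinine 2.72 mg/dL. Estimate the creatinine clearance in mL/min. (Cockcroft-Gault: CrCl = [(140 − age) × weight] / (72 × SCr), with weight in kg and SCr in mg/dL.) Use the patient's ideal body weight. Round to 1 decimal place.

50.2 mL/min

CrCl = (140 − 28) × 87.8 / (72 × 2.72) = 9833.6 / 195.84 ≈ 50.2 mL/min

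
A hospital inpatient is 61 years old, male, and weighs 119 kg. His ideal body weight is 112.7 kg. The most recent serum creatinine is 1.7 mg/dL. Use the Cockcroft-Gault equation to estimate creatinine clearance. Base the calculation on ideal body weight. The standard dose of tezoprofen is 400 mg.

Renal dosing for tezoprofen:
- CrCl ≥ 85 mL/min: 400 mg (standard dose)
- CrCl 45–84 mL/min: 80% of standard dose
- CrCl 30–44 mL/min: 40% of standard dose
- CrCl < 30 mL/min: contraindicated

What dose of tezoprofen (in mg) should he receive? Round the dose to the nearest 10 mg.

CrCl = (140 − 61) × 112.7 / (72 × 1.7) = 8903.3 / 122.40 ≈ 72.7 mL/min
CrCl ≈ 73 mL/min → bracket 45–84 mL/min.
80% of 400 mg = 320 mg

320 mg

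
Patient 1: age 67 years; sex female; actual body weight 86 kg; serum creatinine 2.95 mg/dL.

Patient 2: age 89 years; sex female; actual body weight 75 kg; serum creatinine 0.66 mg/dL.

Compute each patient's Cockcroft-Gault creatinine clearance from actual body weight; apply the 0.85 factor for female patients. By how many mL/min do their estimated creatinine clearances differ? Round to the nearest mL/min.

43 mL/min

Patient 1: CrCl = (140 − 67) × 86 / (72 × 2.95) × 0.85 = 6278.0 / 212.40 × 0.85 ≈ 25.1 mL/min
Patient 2: CrCl = (140 − 89) × 75 / (72 × 0.66) × 0.85 = 3825.0 / 47.52 × 0.85 ≈ 68.4 mL/min
|25.1 − 68.4| = 43.3 mL/min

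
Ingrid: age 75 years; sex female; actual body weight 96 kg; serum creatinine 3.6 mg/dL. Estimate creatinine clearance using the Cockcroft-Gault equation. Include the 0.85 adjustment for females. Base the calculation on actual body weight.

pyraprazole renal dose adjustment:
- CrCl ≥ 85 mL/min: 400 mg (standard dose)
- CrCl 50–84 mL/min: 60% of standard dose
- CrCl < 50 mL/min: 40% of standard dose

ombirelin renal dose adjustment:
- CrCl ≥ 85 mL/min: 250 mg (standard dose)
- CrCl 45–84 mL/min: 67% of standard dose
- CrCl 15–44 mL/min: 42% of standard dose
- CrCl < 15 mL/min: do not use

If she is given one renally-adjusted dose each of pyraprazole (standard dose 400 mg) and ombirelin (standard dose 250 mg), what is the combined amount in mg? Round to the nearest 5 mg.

265 mg

CrCl = (140 − 75) × 96 / (72 × 3.6) × 0.85 = 6240.0 / 259.20 × 0.85 ≈ 20.5 mL/min
CrCl ≈ 20 mL/min.
pyraprazole: < 50 mL/min → 40% of 400 mg = 160 mg.
ombirelin: 15–44 mL/min → 42% of 250 mg = 105 mg.
Total = 160 + 105 = 265 mg.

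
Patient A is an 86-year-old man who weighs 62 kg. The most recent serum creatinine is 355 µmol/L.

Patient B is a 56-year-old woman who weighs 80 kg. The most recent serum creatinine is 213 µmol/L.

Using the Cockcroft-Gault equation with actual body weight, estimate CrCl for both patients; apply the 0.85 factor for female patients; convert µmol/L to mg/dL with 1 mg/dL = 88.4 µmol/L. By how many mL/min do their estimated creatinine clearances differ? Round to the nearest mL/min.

Patient A: SCr = 355 / 88.4 = 4.016 mg/dL
Patient A: CrCl = (140 − 86) × 62 / (72 × 4.016) = 3348.0 / 289.15 ≈ 11.6 mL/min
Patient B: SCr = 213 / 88.4 = 2.41 mg/dL
Patient B: CrCl = (140 − 56) × 80 / (72 × 2.41) × 0.85 = 6720.0 / 173.52 × 0.85 ≈ 32.9 mL/min
|11.6 − 32.9| = 21.3 mL/min

21 mL/min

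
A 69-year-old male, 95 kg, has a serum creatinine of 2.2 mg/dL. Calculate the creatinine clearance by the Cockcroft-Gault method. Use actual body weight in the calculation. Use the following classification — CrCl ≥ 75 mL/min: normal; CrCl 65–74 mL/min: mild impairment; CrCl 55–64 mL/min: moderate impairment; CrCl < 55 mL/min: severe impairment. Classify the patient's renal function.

severe impairment

CrCl = (140 − 69) × 95 / (72 × 2.2) = 6745.0 / 158.40 ≈ 42.6 mL/min
43 mL/min falls in the 'severe impairment' range.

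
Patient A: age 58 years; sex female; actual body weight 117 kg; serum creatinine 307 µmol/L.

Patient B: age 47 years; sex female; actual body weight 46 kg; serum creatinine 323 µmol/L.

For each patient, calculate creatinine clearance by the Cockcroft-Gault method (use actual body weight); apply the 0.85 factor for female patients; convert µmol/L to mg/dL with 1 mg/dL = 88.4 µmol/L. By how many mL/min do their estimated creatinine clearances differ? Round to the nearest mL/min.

19 mL/min

Patient A: SCr = 307 / 88.4 = 3.473 mg/dL
Patient A: CrCl = (140 − 58) × 117 / (72 × 3.473) × 0.85 = 9594.0 / 250.06 × 0.85 ≈ 32.6 mL/min
Patient B: SCr = 323 / 88.4 = 3.654 mg/dL
Patient B: CrCl = (140 − 47) × 46 / (72 × 3.654) × 0.85 = 4278.0 / 263.09 × 0.85 ≈ 13.8 mL/min
|32.6 − 13.8| = 18.8 mL/min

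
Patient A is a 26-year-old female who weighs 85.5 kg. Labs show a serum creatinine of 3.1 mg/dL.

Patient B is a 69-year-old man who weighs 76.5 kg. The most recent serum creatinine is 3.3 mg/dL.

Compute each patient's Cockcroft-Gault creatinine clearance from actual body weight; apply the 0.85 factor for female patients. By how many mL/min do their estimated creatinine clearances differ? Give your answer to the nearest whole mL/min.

Patient A: CrCl = (140 − 26) × 85.5 / (72 × 3.1) × 0.85 = 9747.0 / 223.20 × 0.85 ≈ 37.1 mL/min
Patient B: CrCl = (140 − 69) × 76.5 / (72 × 3.3) = 5431.5 / 237.60 ≈ 22.9 mL/min
|37.1 − 22.9| = 14.2 mL/min

14 mL/min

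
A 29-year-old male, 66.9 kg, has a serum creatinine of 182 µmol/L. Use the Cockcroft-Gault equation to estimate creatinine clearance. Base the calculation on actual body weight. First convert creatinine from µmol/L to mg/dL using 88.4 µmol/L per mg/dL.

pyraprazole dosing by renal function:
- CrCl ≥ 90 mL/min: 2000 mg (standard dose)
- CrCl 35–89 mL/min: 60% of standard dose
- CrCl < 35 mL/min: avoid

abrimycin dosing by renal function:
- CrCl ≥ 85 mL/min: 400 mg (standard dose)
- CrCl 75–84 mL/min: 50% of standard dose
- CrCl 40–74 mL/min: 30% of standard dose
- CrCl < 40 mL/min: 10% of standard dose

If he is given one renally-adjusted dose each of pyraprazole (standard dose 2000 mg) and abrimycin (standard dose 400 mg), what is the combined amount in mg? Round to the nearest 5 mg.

1320 mg

SCr = 182 / 88.4 = 2.059 mg/dL
CrCl = (140 − 29) × 66.9 / (72 × 2.059) = 7425.9 / 148.25 ≈ 50.1 mL/min
CrCl ≈ 50 mL/min.
pyraprazole: 35–89 mL/min → 60% of 2000 mg = 1200 mg.
abrimycin: 40–74 mL/min → 30% of 400 mg = 120 mg.
Total = 1200 + 120 = 1320 mg.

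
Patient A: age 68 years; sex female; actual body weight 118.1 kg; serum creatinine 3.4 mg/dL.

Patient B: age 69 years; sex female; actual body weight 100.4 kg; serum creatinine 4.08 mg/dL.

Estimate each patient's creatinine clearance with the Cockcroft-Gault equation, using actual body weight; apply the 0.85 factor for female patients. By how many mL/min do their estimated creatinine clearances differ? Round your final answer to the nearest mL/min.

9 mL/min

Patient A: CrCl = (140 − 68) × 118.1 / (72 × 3.4) × 0.85 = 8503.2 / 244.80 × 0.85 ≈ 29.5 mL/min
Patient B: CrCl = (140 − 69) × 100.4 / (72 × 4.08) × 0.85 = 7128.4 / 293.76 × 0.85 ≈ 20.6 mL/min
|29.5 − 20.6| = 8.9 mL/min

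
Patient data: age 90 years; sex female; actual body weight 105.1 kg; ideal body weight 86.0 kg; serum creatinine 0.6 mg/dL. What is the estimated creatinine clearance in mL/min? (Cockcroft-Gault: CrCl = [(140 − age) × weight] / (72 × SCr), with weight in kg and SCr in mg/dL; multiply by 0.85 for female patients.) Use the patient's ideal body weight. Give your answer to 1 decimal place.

CrCl = (140 − 90) × 86 / (72 × 0.6) × 0.85 = 4300.0 / 43.20 × 0.85 ≈ 84.6 mL/min

84.6 mL/min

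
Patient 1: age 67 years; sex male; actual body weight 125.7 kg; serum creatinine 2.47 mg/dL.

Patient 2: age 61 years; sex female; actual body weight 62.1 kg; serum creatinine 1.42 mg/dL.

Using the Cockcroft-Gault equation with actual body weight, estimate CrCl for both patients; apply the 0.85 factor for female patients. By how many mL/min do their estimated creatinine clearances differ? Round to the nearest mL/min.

Patient 1: CrCl = (140 − 67) × 125.7 / (72 × 2.47) = 9176.1 / 177.84 ≈ 51.6 mL/min
Patient 2: CrCl = (140 − 61) × 62.1 / (72 × 1.42) × 0.85 = 4905.9 / 102.24 × 0.85 ≈ 40.8 mL/min
|51.6 − 40.8| = 10.8 mL/min

11 mL/min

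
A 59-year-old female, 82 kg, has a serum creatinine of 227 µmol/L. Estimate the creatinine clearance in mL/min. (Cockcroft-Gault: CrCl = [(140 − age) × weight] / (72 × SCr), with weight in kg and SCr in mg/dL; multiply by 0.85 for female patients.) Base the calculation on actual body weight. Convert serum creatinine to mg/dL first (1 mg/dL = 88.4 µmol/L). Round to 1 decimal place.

SCr = 227 / 88.4 = 2.568 mg/dL
CrCl = (140 − 59) × 82 / (72 × 2.568) × 0.85 = 6642.0 / 184.90 × 0.85 ≈ 30.5 mL/min

30.5 mL/min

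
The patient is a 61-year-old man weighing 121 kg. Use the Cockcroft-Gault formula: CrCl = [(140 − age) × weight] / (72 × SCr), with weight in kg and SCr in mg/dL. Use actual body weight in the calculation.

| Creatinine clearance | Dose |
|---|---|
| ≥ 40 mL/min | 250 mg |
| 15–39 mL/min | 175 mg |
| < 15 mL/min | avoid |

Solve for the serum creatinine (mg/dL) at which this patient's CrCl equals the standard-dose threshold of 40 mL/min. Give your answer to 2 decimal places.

Standard dose requires CrCl ≥ 40 mL/min.
Set (140 − 61) × 121 / (72 × SCr) = 40
SCr = (140 − 61) × 121 / (72 × 40) = 3.319 mg/dL

3.32 mg/dL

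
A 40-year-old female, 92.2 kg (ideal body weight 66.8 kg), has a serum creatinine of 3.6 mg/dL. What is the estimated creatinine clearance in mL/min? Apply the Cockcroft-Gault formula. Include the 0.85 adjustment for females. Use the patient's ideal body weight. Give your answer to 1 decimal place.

CrCl = (140 − 40) × 66.8 / (72 × 3.6) × 0.85 = 6680.0 / 259.20 × 0.85 ≈ 21.9 mL/min

21.9 mL/min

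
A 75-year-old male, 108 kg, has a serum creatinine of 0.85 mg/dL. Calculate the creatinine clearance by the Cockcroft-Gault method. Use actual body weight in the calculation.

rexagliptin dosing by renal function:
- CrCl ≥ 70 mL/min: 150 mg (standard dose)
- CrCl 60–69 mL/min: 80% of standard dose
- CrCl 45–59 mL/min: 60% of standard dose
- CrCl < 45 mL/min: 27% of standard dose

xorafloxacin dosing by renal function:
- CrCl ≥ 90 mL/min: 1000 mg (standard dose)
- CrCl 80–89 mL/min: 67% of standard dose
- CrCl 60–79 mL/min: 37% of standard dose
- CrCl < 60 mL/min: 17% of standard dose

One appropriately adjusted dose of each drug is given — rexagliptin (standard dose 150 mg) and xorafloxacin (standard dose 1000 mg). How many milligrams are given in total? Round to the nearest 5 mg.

1150 mg

CrCl = (140 − 75) × 108 / (72 × 0.85) = 7020.0 / 61.20 ≈ 114.7 mL/min
CrCl ≈ 115 mL/min.
rexagliptin: ≥ 70 mL/min → 100% of 150 mg = 150 mg.
xorafloxacin: ≥ 90 mL/min → 100% of 1000 mg = 1000 mg.
Total = 150 + 1000 = 1150 mg.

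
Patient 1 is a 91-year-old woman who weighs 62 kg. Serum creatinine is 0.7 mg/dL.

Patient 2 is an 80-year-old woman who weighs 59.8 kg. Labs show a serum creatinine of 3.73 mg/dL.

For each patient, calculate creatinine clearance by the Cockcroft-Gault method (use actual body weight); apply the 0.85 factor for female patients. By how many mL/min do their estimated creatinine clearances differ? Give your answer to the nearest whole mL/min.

40 mL/min

Patient 1: CrCl = (140 − 91) × 62 / (72 × 0.7) × 0.85 = 3038.0 / 50.40 × 0.85 ≈ 51.2 mL/min
Patient 2: CrCl = (140 − 80) × 59.8 / (72 × 3.73) × 0.85 = 3588.0 / 268.56 × 0.85 ≈ 11.4 mL/min
|51.2 − 11.4| = 39.8 mL/min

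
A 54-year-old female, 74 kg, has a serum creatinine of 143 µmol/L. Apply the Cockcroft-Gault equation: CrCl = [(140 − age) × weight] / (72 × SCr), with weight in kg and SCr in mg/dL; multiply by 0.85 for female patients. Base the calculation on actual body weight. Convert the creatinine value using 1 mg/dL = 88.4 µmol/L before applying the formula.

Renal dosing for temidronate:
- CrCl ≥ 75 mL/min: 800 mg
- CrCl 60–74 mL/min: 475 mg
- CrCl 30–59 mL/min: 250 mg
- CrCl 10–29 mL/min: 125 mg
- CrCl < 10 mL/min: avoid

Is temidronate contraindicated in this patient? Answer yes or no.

no

SCr = 143 / 88.4 = 1.618 mg/dL
CrCl = (140 − 54) × 74 / (72 × 1.618) × 0.85 = 6364.0 / 116.50 × 0.85 ≈ 46.4 mL/min
CrCl ≈ 46 mL/min, which is ≥ 10 mL/min.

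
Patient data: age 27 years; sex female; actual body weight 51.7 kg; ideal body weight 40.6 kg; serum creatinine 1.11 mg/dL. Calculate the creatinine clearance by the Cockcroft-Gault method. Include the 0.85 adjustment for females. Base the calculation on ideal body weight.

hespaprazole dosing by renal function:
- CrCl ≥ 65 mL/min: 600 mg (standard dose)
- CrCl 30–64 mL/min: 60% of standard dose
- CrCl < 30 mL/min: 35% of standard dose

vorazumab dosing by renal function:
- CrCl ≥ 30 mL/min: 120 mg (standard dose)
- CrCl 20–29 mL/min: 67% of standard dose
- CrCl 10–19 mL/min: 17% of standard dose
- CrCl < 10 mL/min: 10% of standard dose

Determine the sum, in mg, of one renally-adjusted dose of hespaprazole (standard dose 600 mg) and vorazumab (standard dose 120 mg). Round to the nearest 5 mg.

480 mg

CrCl = (140 − 27) × 40.6 / (72 × 1.11) × 0.85 = 4587.8 / 79.92 × 0.85 ≈ 48.8 mL/min
CrCl ≈ 49 mL/min.
hespaprazole: 30–64 mL/min → 60% of 600 mg = 360 mg.
vorazumab: ≥ 30 mL/min → 100% of 120 mg = 120 mg.
Total = 360 + 120 = 480 mg.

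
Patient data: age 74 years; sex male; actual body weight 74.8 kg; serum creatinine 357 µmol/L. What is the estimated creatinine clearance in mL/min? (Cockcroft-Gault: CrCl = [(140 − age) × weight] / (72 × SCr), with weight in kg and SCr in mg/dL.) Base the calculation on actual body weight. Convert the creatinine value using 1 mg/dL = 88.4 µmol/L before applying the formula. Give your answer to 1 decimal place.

17.0 mL/min

SCr = 357 / 88.4 = 4.038 mg/dL
CrCl = (140 − 74) × 74.8 / (72 × 4.038) = 4936.8 / 290.74 ≈ 17.0 mL/min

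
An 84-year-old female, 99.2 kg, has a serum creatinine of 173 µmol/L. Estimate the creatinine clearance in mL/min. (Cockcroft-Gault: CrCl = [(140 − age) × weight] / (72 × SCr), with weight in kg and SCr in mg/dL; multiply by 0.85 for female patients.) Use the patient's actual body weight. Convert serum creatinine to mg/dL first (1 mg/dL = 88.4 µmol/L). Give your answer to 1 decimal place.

SCr = 173 / 88.4 = 1.957 mg/dL
CrCl = (140 − 84) × 99.2 / (72 × 1.957) × 0.85 = 5555.2 / 140.90 × 0.85 ≈ 33.5 mL/min

33.5 mL/min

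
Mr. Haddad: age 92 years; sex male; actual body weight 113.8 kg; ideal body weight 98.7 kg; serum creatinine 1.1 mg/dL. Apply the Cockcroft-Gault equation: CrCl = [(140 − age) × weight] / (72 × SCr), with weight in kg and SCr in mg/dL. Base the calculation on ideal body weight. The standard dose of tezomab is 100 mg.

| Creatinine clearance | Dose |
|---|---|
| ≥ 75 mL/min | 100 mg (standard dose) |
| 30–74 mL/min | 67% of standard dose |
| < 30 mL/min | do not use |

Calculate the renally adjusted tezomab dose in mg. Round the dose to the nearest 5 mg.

CrCl = (140 − 92) × 98.7 / (72 × 1.1) = 4737.6 / 79.20 ≈ 59.8 mL/min
CrCl ≈ 60 mL/min → bracket 30–74 mL/min.
67% of 100 mg = 67 mg → 65 mg

65 mg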